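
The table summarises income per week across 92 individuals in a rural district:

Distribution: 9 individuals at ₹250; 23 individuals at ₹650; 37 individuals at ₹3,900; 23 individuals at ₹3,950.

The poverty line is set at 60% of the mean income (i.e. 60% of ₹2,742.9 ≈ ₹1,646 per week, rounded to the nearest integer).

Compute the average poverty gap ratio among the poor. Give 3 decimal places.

0.673

Poor units: 9×₹250, 23×₹650 (q = 32 of N = 92).
Shortfall ratios (z−y)/z: 0.8481 (×9), 0.6051 (×23); sum = 21.550425.
The income-gap ratio divides by q (the poor only): 21.550425 / 32 = 0.673.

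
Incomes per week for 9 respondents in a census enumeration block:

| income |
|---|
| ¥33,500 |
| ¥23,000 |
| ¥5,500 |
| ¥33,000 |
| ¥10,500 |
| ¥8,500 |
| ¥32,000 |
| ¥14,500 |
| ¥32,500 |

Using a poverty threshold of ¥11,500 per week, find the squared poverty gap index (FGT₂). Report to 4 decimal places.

0.0386

Below the line: ¥5,500, ¥8,500, ¥10,500 (q = 3 of N = 9).
Normalized shortfalls: (11500−5500)/11500 = 0.5217; (11500−8500)/11500 = 0.2609; (11500−10500)/11500 = 0.0870.
Squared: 0.2722; 0.0681; 0.0076.
Sum = 0.347826; P₂ = 0.347826 / 9 = 0.0386.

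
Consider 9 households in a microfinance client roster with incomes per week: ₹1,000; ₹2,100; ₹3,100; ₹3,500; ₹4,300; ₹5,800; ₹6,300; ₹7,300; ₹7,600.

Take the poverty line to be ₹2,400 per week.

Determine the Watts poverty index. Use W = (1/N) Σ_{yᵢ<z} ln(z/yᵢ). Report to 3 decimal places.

Poor units: ₹1,000, ₹2,100 (q = 2 of N = 9).
ln(z/y) terms: ln(2400/1000) = 0.8755; ln(2400/2100) = 0.1335.
W = 1.009000 / 9 = 0.112.

0.112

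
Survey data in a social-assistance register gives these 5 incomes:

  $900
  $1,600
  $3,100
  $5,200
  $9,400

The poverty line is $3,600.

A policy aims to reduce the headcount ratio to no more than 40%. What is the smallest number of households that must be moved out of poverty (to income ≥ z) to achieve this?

1

Currently q = 3 of N = 5 are below the line (H = 0.600).
A headcount ratio of at most 40% allows at most ⌊0.40 × 5⌋ = 2 poor households.
So at least 3 − 2 = 1 must be lifted.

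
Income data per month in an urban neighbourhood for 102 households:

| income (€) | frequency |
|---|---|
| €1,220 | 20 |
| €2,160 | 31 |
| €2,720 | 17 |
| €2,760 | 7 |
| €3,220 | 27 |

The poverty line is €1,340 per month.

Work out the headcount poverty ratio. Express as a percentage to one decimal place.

20 of the 102 households have income below €1,340.
H = 20/102 = 19.6%.

19.6%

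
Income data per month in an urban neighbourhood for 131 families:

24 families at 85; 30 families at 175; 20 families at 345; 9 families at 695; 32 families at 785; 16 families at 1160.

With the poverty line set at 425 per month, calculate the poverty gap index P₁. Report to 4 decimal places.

0.3100

Below z: 24×85, 30×175, 20×345 (q = 74 of N = 131).
Normalized shortfalls: (425−85)/425 = 0.8000 (×24); (425−175)/425 = 0.5882 (×30); (425−345)/425 = 0.1882 (×20).
Σ = 40.611765. Dividing by the full population N = 131 gives P₁ = 0.3100.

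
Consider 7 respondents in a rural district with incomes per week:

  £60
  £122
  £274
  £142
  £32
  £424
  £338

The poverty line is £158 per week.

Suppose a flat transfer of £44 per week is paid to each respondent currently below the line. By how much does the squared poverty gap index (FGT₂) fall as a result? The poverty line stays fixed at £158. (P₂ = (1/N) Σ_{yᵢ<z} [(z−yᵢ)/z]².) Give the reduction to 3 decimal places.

Before: below the line — £32, £60, £122, £142; squared poverty gap index (FGT₂) = 0.15469.
After the £44 transfer: below the line — £76, £104; squared poverty gap index (FGT₂) = 0.05517.
Reduction = 0.15469 − 0.05517 = 0.100.

0.100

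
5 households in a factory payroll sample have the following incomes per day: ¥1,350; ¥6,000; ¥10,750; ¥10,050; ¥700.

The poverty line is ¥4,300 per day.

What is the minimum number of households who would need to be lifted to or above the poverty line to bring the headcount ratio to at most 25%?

Currently q = 2 of N = 5 are below the line (H = 0.400).
A headcount ratio of at most 25% allows at most ⌊0.25 × 5⌋ = 1 poor households.
So at least 2 − 1 = 1 must be lifted.

1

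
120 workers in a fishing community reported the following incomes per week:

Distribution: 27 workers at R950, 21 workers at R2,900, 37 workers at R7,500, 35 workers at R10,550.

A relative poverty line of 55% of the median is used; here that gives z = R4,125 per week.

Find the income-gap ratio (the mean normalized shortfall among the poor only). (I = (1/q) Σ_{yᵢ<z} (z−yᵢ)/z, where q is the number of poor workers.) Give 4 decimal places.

Incomes under z: 27×R950, 21×R2,900 (q = 48 of N = 120).
Relative gaps: 0.7697 (×27), 0.2970 (×21); sum = 27.018182.
I averages over the q = 48 poor units only: 27.018182 / 48 = 0.5629.

0.5629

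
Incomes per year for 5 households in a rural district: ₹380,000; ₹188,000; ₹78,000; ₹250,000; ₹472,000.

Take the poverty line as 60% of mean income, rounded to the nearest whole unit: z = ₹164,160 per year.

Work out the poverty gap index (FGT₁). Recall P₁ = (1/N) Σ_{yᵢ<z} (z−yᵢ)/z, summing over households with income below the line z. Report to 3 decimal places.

0.105

Below the line: ₹78,000 (q = 1 of N = 5).
Normalized shortfalls: (164160−78000)/164160 = 0.5249.
Sum of shortfalls = 0.524854; P₁ averages over all N: 0.524854 / 5 = 0.105.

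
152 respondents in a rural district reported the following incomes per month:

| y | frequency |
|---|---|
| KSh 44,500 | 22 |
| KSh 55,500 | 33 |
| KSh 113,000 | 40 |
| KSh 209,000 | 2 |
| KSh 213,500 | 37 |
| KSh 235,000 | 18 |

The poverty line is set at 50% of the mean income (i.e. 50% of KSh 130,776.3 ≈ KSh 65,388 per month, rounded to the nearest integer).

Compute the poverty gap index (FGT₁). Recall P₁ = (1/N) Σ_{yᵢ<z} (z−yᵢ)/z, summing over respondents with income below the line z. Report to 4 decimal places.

0.0791

Poor units: 22×KSh 44,500, 33×KSh 55,500 (q = 55 of N = 152).
Normalized shortfalls: (65388−44500)/65388 = 0.3194 (×22); (65388−55500)/65388 = 0.1512 (×33).
Sum of shortfalls = 12.018107; P₁ averages over all N: 12.018107 / 152 = 0.0791.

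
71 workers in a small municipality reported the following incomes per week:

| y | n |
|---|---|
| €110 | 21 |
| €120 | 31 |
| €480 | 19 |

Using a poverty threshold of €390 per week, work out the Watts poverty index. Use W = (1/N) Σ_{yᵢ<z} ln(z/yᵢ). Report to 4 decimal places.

Incomes under z: 21×€110, 31×€120 (q = 52 of N = 71).
Log shortfalls: ln(390/110) = 1.2657 (×21); ln(390/120) = 1.1787 (×31).
W = 63.117299 / 71 = 0.8890.

0.8890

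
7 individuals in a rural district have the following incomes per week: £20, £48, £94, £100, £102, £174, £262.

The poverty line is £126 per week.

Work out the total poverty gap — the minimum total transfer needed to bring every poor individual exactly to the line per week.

£266

Poor units: £20, £48, £94, £100, £102 (q = 5 of N = 7).
Individual gaps: 126−20 = 106; 126−48 = 78; 126−94 = 32; 126−100 = 26; 126−102 = 24.
Aggregate gap = £266.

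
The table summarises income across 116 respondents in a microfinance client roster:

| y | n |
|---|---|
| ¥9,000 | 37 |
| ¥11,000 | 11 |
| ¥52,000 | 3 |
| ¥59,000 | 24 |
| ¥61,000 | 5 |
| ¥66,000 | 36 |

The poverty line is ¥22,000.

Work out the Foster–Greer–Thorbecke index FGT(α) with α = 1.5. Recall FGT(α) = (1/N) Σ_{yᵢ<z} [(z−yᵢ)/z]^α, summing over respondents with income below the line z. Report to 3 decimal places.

0.178

Incomes under z: 37×¥9,000, 11×¥11,000 (q = 48 of N = 116).
Gap ratios (z−y)/z: (22000−9000)/22000 = 0.5909 (×37); (22000−11000)/22000 = 0.5000 (×11).
Raised to α = 1.5: 0.45424 (×37); 0.35355 (×11).
Sum = 20.695798; FGT(1.5) = 20.695798 / 116 = 0.178.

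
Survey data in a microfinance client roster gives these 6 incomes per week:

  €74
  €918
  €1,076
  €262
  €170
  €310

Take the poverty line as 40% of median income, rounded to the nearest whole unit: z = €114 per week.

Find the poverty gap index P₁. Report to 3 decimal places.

Incomes under z: €74 (q = 1 of N = 6).
Normalized shortfalls: (114−74)/114 = 0.3509.
Σ = 0.350877. Dividing by the full population N = 6 gives P₁ = 0.058.

0.058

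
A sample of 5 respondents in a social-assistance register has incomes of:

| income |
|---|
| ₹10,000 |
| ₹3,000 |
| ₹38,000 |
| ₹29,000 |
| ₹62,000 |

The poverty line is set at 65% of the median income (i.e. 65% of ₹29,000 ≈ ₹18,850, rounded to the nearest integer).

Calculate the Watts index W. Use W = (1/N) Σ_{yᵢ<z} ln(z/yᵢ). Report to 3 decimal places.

Incomes under z: ₹3,000, ₹10,000 (q = 2 of N = 5).
ln(z/y) terms: ln(18850/3000) = 1.8379; ln(18850/10000) = 0.6339.
W = 2.471828 / 5 = 0.494.

0.494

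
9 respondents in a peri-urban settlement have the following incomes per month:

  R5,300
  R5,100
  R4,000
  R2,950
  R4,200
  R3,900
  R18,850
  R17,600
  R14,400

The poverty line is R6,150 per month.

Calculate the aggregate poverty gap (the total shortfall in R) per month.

R11,450

Below the line: R2,950, R3,900, R4,000, R4,200, R5,100, R5,300 (q = 6 of N = 9).
Individual gaps: 6150−2950 = 3200; 6150−3900 = 2250; 6150−4000 = 2150; 6150−4200 = 1950; 6150−5100 = 1050; 6150−5300 = 850.
Aggregate gap = R11,450.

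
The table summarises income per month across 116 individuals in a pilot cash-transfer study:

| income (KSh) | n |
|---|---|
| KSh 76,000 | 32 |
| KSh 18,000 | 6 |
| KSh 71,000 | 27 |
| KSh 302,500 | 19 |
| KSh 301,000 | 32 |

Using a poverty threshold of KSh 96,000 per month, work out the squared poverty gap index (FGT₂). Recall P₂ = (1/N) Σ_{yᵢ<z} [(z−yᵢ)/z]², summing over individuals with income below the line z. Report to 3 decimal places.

0.062

Below the line: 6×KSh 18,000, 27×KSh 71,000, 32×KSh 76,000 (q = 65 of N = 116).
Gap ratios (z−y)/z: (96000−18000)/96000 = 0.8125 (×6); (96000−71000)/96000 = 0.2604 (×27); (96000−76000)/96000 = 0.2083 (×32).
Squared: 0.6602 (×6); 0.0678 (×27); 0.0434 (×32).
Sum = 7.180881; P₂ = 7.180881 / 116 = 0.062.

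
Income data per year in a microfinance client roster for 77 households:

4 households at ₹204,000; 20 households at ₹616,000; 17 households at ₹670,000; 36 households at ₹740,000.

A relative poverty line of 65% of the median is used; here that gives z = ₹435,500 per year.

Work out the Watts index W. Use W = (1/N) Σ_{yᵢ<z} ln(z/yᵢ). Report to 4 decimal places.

0.0394

Below z: 4×₹204,000 (q = 4 of N = 77).
ln(z/y) terms: ln(435500/204000) = 0.7584 (×4).
W = 3.033499 / 77 = 0.0394.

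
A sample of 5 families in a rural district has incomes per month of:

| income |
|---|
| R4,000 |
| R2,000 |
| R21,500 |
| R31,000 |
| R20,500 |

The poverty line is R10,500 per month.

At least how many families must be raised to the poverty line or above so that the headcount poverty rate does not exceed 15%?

2

2 of the 5 families are poor, so H = 2/5 = 0.400.
A headcount ratio of at most 15% allows at most ⌊0.15 × 5⌋ = 0 poor families.
So at least 2 − 0 = 2 must be lifted.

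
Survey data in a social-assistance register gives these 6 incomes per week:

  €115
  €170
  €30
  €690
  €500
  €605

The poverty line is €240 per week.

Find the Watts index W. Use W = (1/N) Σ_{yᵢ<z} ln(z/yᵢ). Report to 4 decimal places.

0.5267

Poor units: €30, €115, €170 (q = 3 of N = 6).
Log gaps: ln(240/30) = 2.0794; ln(240/115) = 0.7357; ln(240/170) = 0.3448.
W = 3.159989 / 6 = 0.5267.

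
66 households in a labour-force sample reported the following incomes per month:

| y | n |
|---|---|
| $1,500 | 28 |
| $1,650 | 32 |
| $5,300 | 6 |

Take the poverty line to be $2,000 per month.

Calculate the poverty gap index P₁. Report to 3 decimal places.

Poor units: 28×$1,500, 32×$1,650 (q = 60 of N = 66).
Relative gaps: (2000−1500)/2000 = 0.2500 (×28); (2000−1650)/2000 = 0.1750 (×32).
Sum of shortfalls = 12.600000; P₁ averages over all N: 12.600000 / 66 = 0.191.

0.191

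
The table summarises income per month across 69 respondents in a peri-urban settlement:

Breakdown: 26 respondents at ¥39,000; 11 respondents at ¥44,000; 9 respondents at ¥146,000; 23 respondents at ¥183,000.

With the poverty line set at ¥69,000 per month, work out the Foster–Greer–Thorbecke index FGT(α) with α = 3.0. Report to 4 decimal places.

Poor units: 26×¥39,000, 11×¥44,000 (q = 37 of N = 69).
Relative gaps: (69000−39000)/69000 = 0.4348 (×26); (69000−44000)/69000 = 0.3623 (×11).
Raised to α = 3.0: 0.08219 (×26); 0.04756 (×11).
Sum = 2.660125; FGT(3.0) = 2.660125 / 69 = 0.0386.

0.0386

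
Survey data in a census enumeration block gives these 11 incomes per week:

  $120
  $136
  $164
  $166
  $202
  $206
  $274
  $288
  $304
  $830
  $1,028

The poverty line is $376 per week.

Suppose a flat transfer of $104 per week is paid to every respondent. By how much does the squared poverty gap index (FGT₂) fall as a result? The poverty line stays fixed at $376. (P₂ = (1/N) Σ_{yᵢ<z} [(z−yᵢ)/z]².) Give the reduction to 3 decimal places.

0.142

Before: below the line — $120, $136, $164, $166, $202, $206, $274, $288, $304; squared poverty gap index (FGT₂) = 0.18949.
After the $104 transfer: below the line — $224, $240, $268, $270, $306, $310; squared poverty gap index (FGT₂) = 0.04743.
Reduction = 0.18949 − 0.04743 = 0.142.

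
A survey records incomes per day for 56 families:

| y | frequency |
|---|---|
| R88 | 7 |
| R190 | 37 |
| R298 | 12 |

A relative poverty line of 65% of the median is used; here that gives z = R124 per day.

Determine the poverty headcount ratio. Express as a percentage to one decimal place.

7 of the 56 families have income below R124.
H = 7/56 = 12.5%.

12.5%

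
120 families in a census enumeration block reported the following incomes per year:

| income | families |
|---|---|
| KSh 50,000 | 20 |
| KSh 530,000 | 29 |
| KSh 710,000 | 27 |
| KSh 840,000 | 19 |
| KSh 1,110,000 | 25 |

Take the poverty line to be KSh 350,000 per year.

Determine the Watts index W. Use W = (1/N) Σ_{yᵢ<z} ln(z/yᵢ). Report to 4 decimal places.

0.3243

Incomes under z: 20×KSh 50,000 (q = 20 of N = 120).
Log shortfalls: ln(350000/50000) = 1.9459 (×20).
W = 38.918203 / 120 = 0.3243.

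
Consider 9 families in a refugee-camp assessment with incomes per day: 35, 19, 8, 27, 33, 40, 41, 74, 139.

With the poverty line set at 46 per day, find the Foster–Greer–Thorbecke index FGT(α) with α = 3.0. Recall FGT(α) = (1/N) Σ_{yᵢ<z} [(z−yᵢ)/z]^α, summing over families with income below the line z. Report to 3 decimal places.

Incomes under z: 8, 19, 27, 33, 35, 40, 41 (q = 7 of N = 9).
Gap ratios (z−y)/z: (46−8)/46 = 0.8261; (46−19)/46 = 0.5870; (46−27)/46 = 0.4130; (46−33)/46 = 0.2826; (46−35)/46 = 0.2391; (46−40)/46 = 0.1304; (46−41)/46 = 0.1087.
Raised to α = 3.0: 0.56374; 0.20222; 0.07047; 0.02257; 0.01367; 0.00222; 0.00128.
Sum = 0.876171; FGT(3.0) = 0.876171 / 9 = 0.097.

0.097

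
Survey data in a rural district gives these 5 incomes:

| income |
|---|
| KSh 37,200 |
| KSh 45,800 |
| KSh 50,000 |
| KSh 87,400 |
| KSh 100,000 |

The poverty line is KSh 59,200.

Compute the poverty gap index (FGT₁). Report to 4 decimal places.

0.1507

Below the line: KSh 37,200, KSh 45,800, KSh 50,000 (q = 3 of N = 5).
Relative gaps: (59200−37200)/59200 = 0.3716; (59200−45800)/59200 = 0.2264; (59200−50000)/59200 = 0.1554.
Sum of shortfalls = 0.753378; P₁ averages over all N: 0.753378 / 5 = 0.1507.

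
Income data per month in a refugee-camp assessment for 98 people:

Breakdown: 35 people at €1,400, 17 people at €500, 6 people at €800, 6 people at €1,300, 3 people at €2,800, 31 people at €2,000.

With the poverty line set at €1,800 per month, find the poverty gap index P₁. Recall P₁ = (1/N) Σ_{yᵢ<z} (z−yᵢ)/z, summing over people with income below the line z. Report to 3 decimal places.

Below the line: 17×€500, 6×€800, 6×€1,300, 35×€1,400 (q = 64 of N = 98).
Relative gaps: (1800−500)/1800 = 0.7222 (×17); (1800−800)/1800 = 0.5556 (×6); (1800−1300)/1800 = 0.2778 (×6); (1800−1400)/1800 = 0.2222 (×35).
Sum of shortfalls = 25.055556; P₁ averages over all N: 25.055556 / 98 = 0.256.

0.256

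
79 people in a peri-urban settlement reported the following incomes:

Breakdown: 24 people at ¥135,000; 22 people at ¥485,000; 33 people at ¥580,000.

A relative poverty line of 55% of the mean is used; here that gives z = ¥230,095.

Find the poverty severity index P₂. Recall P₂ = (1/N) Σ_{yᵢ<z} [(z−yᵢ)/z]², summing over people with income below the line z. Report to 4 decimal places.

0.0519

Poor units: 24×¥135,000 (q = 24 of N = 79).
Relative gaps: (230095−135000)/230095 = 0.4133 (×24).
Squared: 0.1708 (×24).
Sum = 4.099324; P₂ = 4.099324 / 79 = 0.0519.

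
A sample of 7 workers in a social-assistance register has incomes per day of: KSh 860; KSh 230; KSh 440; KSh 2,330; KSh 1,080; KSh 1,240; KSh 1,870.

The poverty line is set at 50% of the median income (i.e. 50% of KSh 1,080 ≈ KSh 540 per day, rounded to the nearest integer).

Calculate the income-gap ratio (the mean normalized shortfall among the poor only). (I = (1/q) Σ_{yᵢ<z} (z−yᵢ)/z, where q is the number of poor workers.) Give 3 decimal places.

0.380

Below the line: KSh 230, KSh 440 (q = 2 of N = 7).
Shortfall ratios (z−y)/z: 0.5741, 0.1852; sum = 0.759259.
The income-gap ratio divides by q (the poor only): 0.759259 / 2 = 0.380.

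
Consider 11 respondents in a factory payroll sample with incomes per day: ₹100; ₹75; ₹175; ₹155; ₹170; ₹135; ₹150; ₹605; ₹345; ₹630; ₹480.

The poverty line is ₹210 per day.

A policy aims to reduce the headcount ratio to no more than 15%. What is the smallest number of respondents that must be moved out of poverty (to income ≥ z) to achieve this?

6

Currently q = 7 of N = 11 are below the line (H = 0.636).
A headcount ratio of at most 15% allows at most ⌊0.15 × 11⌋ = 1 poor respondents.
So at least 7 − 1 = 6 must be lifted.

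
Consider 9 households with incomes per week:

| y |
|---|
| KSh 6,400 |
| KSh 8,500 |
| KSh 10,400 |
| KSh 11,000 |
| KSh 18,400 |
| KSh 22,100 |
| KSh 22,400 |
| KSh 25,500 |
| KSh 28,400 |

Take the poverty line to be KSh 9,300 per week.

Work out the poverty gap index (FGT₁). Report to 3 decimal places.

Poor units: KSh 6,400, KSh 8,500 (q = 2 of N = 9).
Gap ratios (z−y)/z: (9300−6400)/9300 = 0.3118; (9300−8500)/9300 = 0.0860.
Sum of shortfalls = 0.397849; P₁ averages over all N: 0.397849 / 9 = 0.044.

0.044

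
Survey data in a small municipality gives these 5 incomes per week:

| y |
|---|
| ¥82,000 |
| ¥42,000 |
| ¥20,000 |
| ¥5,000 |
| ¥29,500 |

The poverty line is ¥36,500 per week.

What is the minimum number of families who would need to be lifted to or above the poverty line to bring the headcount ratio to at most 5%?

3

Currently q = 3 of N = 5 are below the line (H = 0.600).
A headcount ratio of at most 5% allows at most ⌊0.05 × 5⌋ = 0 poor families.
So at least 3 − 0 = 3 must be lifted.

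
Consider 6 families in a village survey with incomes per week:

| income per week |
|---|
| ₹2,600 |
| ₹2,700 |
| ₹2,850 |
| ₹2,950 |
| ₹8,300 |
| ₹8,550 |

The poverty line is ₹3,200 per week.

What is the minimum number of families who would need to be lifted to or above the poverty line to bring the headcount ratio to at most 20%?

3

Currently q = 4 of N = 6 are below the line (H = 0.667).
A headcount ratio of at most 20% allows at most ⌊0.20 × 6⌋ = 1 poor families.
So at least 4 − 1 = 3 must be lifted.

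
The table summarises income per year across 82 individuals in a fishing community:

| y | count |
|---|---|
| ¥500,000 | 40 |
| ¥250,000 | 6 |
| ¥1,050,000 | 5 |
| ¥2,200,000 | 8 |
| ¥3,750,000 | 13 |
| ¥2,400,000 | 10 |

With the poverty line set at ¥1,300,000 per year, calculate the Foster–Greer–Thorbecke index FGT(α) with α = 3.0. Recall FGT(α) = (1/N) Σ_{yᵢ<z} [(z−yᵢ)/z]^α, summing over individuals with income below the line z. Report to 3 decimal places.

0.153

Poor units: 6×¥250,000, 40×¥500,000, 5×¥1,050,000 (q = 51 of N = 82).
Normalized shortfalls: (1300000−250000)/1300000 = 0.8077 (×6); (1300000−500000)/1300000 = 0.6154 (×40); (1300000−1050000)/1300000 = 0.1923 (×5).
Raised to α = 3.0: 0.52691 (×6); 0.23305 (×40); 0.00711 (×5).
Sum = 12.518832; FGT(3.0) = 12.518832 / 82 = 0.153.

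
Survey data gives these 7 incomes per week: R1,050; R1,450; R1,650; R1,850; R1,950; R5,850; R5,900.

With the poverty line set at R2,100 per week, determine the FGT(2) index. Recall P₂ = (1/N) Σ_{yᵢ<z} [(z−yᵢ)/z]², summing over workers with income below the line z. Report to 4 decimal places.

0.0587

Below z: R1,050, R1,450, R1,650, R1,850, R1,950 (q = 5 of N = 7).
Shortfall ratios: (2100−1050)/2100 = 0.5000; (2100−1450)/2100 = 0.3095; (2100−1650)/2100 = 0.2143; (2100−1850)/2100 = 0.1190; (2100−1950)/2100 = 0.0714.
Squared: 0.2500; 0.0958; 0.0459; 0.0142; 0.0051.
Sum = 0.410998; P₂ = 0.410998 / 7 = 0.0587.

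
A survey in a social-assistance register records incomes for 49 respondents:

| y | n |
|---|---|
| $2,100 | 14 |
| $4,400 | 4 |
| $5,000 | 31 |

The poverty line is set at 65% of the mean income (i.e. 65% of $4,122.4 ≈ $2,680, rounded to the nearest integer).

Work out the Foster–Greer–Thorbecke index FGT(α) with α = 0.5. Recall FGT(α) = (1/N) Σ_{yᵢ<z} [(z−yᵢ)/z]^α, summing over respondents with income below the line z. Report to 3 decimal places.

Poor units: 14×$2,100 (q = 14 of N = 49).
Normalized shortfalls: (2680−2100)/2680 = 0.2164 (×14).
Raised to α = 0.5: 0.46521 (×14).
Sum = 6.512903; FGT(0.5) = 6.512903 / 49 = 0.133.

0.133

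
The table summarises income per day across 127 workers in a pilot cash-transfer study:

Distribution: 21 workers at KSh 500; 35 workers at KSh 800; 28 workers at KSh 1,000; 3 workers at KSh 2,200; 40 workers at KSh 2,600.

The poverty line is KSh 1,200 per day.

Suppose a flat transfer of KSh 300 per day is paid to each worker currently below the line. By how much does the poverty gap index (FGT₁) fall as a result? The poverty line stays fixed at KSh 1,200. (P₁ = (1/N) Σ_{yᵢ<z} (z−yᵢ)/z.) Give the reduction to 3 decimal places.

0.147

Before: below the line — 21×KSh 500, 35×KSh 800, 28×KSh 1,000; poverty gap index (FGT₁) = 0.22507.
After the KSh 300 transfer: below the line — 21×KSh 800, 35×KSh 1,100; poverty gap index (FGT₁) = 0.07808.
Reduction = 0.22507 − 0.07808 = 0.147.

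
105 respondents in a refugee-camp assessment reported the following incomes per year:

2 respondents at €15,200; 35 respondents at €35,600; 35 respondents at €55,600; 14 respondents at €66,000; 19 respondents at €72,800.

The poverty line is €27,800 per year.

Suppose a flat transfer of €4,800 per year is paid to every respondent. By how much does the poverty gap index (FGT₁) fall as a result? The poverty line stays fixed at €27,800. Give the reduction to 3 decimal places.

0.003

Before: below the line — 2×€15,200; poverty gap index (FGT₁) = 0.00863.
After the €4,800 transfer: below the line — 2×€20,000; poverty gap index (FGT₁) = 0.00534.
Reduction = 0.00863 − 0.00534 = 0.003.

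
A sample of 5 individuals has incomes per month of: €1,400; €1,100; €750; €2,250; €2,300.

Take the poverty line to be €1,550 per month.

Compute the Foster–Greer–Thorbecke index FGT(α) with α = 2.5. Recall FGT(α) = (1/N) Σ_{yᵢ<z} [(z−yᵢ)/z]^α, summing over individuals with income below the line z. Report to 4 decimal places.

Below the line: €750, €1,100, €1,400 (q = 3 of N = 5).
Normalized shortfalls: (1550−750)/1550 = 0.5161; (1550−1100)/1550 = 0.2903; (1550−1400)/1550 = 0.0968.
Raised to α = 2.5: 0.19138; 0.04542; 0.00291.
Sum = 0.239708; FGT(2.5) = 0.239708 / 5 = 0.0479.

0.0479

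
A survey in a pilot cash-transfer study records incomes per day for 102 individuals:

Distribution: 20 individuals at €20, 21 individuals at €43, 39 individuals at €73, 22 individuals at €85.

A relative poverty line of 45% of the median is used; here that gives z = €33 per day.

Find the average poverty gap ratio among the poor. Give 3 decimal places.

0.394

Poor units: 20×€20 (q = 20 of N = 102).
Shortfall ratios (z−y)/z: 0.3939 (×20); sum = 7.878788.
The income-gap ratio divides by q (the poor only): 7.878788 / 20 = 0.394.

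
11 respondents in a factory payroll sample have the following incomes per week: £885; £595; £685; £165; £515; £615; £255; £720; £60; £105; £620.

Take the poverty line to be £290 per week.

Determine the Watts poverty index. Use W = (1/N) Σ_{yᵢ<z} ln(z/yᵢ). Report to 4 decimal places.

Incomes under z: £60, £105, £165, £255 (q = 4 of N = 11).
ln(z/y) terms: ln(290/60) = 1.5755; ln(290/105) = 1.0159; ln(290/165) = 0.5639; ln(290/255) = 0.1286.
W = 3.284010 / 11 = 0.2985.

0.2985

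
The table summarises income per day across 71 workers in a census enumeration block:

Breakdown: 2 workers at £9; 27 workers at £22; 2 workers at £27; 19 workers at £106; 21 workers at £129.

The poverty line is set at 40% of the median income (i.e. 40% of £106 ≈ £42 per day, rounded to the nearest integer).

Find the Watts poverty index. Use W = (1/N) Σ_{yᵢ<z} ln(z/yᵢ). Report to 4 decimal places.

Below the line: 2×£9, 27×£22, 2×£27 (q = 31 of N = 71).
Log gaps: ln(42/9) = 1.5404 (×2); ln(42/22) = 0.6466 (×27); ln(42/27) = 0.4418 (×2).
W = 21.423489 / 71 = 0.3017.

0.3017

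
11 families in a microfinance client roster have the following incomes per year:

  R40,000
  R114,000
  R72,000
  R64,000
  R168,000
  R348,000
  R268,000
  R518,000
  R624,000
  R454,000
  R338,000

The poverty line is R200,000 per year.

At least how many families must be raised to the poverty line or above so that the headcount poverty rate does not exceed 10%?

Currently q = 5 of N = 11 are below the line (H = 0.455).
A headcount ratio of at most 10% allows at most ⌊0.10 × 11⌋ = 1 poor families.
So at least 5 − 1 = 4 must be lifted.

4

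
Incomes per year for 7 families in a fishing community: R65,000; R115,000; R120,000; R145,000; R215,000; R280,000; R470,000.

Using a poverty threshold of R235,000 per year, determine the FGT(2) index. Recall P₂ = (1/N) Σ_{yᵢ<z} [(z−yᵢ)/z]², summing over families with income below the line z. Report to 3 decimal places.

Below z: R65,000, R115,000, R120,000, R145,000, R215,000 (q = 5 of N = 7).
Normalized shortfalls: (235000−65000)/235000 = 0.7234; (235000−115000)/235000 = 0.5106; (235000−120000)/235000 = 0.4894; (235000−145000)/235000 = 0.3830; (235000−215000)/235000 = 0.0851.
Squared: 0.5233; 0.2608; 0.2395; 0.1467; 0.0072.
Sum = 1.177456; P₂ = 1.177456 / 7 = 0.168.

0.168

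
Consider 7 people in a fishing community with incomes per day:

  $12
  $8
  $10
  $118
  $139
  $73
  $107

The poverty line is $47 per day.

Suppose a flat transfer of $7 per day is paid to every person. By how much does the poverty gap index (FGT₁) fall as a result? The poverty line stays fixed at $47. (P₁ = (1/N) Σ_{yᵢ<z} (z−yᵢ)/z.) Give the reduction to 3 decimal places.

0.064

Before: below the line — $8, $10, $12; poverty gap index (FGT₁) = 0.33739.
After the $7 transfer: below the line — $15, $17, $19; poverty gap index (FGT₁) = 0.27356.
Reduction = 0.33739 − 0.27356 = 0.064.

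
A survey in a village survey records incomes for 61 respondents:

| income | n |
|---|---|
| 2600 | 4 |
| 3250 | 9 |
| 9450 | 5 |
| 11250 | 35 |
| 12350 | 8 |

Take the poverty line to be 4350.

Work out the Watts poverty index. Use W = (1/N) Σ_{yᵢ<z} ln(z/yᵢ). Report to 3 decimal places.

0.077

Poor units: 4×2600, 9×3250 (q = 13 of N = 61).
Log shortfalls: ln(4350/2600) = 0.5147 (×4); ln(4350/3250) = 0.2915 (×9).
W = 4.682345 / 61 = 0.077.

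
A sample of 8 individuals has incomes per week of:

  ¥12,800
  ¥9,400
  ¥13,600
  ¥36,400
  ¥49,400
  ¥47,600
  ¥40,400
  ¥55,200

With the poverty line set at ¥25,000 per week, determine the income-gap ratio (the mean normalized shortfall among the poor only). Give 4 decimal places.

Below the line: ¥9,400, ¥12,800, ¥13,600 (q = 3 of N = 8).
Relative gaps: 0.6240, 0.4880, 0.4560; sum = 1.568000.
The income-gap ratio divides by q (the poor only): 1.568000 / 3 = 0.5227.

0.5227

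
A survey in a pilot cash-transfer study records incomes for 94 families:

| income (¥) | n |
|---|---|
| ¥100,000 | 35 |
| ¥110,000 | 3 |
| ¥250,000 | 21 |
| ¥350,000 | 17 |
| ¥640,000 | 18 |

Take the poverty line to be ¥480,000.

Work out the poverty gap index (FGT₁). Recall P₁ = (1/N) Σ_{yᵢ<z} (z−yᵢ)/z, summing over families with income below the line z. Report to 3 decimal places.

0.475

Below the line: 35×¥100,000, 3×¥110,000, 21×¥250,000, 17×¥350,000 (q = 76 of N = 94).
Gap ratios (z−y)/z: (480000−100000)/480000 = 0.7917 (×35); (480000−110000)/480000 = 0.7708 (×3); (480000−250000)/480000 = 0.4792 (×21); (480000−350000)/480000 = 0.2708 (×17).
Sum of shortfalls = 44.687500; P₁ averages over all N: 44.687500 / 94 = 0.475.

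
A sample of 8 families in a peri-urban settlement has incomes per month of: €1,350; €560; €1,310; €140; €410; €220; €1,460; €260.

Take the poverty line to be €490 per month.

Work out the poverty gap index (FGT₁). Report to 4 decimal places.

0.2372

Incomes under z: €140, €220, €260, €410 (q = 4 of N = 8).
Gap ratios (z−y)/z: (490−140)/490 = 0.7143; (490−220)/490 = 0.5510; (490−260)/490 = 0.4694; (490−410)/490 = 0.1633.
Σ = 1.897959. Dividing by the full population N = 8 gives P₁ = 0.2372.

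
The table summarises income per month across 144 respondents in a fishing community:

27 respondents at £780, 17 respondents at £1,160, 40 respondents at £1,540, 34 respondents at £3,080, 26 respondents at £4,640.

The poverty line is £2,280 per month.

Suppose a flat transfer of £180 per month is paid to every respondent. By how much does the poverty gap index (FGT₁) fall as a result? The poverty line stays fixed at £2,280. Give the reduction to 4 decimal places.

0.0461

Before: below the line — 27×£780, 17×£1,160, 40×£1,540; poverty gap index (FGT₁) = 0.271503.
After the £180 transfer: below the line — 27×£960, 17×£1,340, 40×£1,720; poverty gap index (FGT₁) = 0.225451.
Reduction = 0.271503 − 0.225451 = 0.0461.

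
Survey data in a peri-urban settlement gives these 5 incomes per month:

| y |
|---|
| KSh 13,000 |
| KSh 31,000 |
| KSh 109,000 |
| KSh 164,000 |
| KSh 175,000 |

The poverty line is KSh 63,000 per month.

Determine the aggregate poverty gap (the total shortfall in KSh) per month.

Below z: KSh 13,000, KSh 31,000 (q = 2 of N = 5).
Individual gaps: 63000−13000 = 50000; 63000−31000 = 32000.
Aggregate gap = KSh 82,000.

KSh 82,000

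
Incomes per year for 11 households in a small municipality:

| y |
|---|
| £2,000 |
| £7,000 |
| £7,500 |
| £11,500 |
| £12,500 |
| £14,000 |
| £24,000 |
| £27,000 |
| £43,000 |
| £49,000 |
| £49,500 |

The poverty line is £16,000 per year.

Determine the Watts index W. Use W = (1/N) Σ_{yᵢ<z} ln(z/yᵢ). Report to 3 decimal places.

Below the line: £2,000, £7,000, £7,500, £11,500, £12,500, £14,000 (q = 6 of N = 11).
ln(z/y) terms: ln(16000/2000) = 2.0794; ln(16000/7000) = 0.8267; ln(16000/7500) = 0.7577; ln(16000/11500) = 0.3302; ln(16000/12500) = 0.2469; ln(16000/14000) = 0.1335.
W = 4.374439 / 11 = 0.398.

0.398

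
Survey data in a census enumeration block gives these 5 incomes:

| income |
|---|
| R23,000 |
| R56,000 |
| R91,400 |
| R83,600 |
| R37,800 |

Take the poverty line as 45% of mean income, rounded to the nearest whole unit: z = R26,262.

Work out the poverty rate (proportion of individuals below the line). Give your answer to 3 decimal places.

1 of the 5 individuals have income below R26,262.
H = 1/5 = 0.200.

0.200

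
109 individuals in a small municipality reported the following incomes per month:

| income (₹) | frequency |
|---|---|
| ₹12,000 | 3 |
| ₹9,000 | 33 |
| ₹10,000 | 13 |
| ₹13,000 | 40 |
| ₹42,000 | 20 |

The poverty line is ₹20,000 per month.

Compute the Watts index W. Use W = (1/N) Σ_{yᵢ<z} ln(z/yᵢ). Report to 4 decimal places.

Below the line: 33×₹9,000, 13×₹10,000, 3×₹12,000, 40×₹13,000 (q = 89 of N = 109).
Log gaps: ln(20000/9000) = 0.7985 (×33); ln(20000/10000) = 0.6931 (×13); ln(20000/12000) = 0.5108 (×3); ln(20000/13000) = 0.4308 (×40).
W = 54.125461 / 109 = 0.4966.

0.4966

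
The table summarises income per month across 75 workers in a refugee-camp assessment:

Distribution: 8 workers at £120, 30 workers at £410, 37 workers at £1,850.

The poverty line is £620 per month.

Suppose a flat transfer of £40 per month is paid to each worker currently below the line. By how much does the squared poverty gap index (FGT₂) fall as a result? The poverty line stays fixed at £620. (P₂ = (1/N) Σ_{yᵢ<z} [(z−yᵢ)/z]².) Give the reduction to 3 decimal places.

0.026

Before: below the line — 8×£120, 30×£410; squared poverty gap index (FGT₂) = 0.11526.
After the £40 transfer: below the line — 8×£160, 30×£450; squared poverty gap index (FGT₂) = 0.08879.
Reduction = 0.11526 − 0.08879 = 0.026.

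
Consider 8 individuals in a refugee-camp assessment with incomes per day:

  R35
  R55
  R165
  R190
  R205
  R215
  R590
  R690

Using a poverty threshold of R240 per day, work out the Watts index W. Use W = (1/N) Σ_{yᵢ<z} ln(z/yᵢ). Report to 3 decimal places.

Incomes under z: R35, R55, R165, R190, R205, R215 (q = 6 of N = 8).
Log shortfalls: ln(240/35) = 1.9253; ln(240/55) = 1.4733; ln(240/165) = 0.3747; ln(240/190) = 0.2336; ln(240/205) = 0.1576; ln(240/215) = 0.1100.
W = 4.274535 / 8 = 0.534.

0.534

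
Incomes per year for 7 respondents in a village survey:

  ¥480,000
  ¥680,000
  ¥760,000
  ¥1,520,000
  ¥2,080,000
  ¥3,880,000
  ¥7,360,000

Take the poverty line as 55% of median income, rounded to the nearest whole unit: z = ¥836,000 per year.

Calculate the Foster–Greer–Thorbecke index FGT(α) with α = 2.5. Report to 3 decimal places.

Incomes under z: ¥480,000, ¥680,000, ¥760,000 (q = 3 of N = 7).
Shortfall ratios: (836000−480000)/836000 = 0.4258; (836000−680000)/836000 = 0.1866; (836000−760000)/836000 = 0.0909.
Raised to α = 2.5: 0.11833; 0.01504; 0.00249.
Sum = 0.135867; FGT(2.5) = 0.135867 / 7 = 0.019.

0.019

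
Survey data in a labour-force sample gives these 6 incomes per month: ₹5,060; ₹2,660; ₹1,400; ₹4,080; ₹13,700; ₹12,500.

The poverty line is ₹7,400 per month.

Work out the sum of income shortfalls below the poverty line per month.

₹16,400

Poor units: ₹1,400, ₹2,660, ₹4,080, ₹5,060 (q = 4 of N = 6).
Individual gaps: 7400−1400 = 6000; 7400−2660 = 4740; 7400−4080 = 3320; 7400−5060 = 2340.
Aggregate gap = ₹16,400.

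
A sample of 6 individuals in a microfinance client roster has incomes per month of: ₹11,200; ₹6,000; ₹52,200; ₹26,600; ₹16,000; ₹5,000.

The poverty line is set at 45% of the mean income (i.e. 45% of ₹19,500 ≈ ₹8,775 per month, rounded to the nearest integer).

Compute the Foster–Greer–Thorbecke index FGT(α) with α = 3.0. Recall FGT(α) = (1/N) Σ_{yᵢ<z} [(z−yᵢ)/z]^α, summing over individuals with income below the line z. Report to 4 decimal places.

Below z: ₹5,000, ₹6,000 (q = 2 of N = 6).
Shortfall ratios: (8775−5000)/8775 = 0.4302; (8775−6000)/8775 = 0.3162.
Raised to α = 3.0: 0.07962; 0.03163.
Sum = 0.111244; FGT(3.0) = 0.111244 / 6 = 0.0185.

0.0185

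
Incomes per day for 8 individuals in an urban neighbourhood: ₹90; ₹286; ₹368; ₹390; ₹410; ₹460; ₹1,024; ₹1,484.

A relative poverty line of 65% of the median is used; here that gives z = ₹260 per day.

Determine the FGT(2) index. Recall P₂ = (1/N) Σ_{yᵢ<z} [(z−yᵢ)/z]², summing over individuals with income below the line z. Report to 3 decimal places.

Below the line: ₹90 (q = 1 of N = 8).
Relative gaps: (260−90)/260 = 0.6538.
Squared: 0.4275.
Sum = 0.427515; P₂ = 0.427515 / 8 = 0.053.

0.053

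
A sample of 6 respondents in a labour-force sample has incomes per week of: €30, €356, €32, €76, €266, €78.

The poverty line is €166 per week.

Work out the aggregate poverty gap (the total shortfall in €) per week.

Below the line: €30, €32, €76, €78 (q = 4 of N = 6).
Individual gaps: 166−30 = 136; 166−32 = 134; 166−76 = 90; 166−78 = 88.
Aggregate gap = €448.

€448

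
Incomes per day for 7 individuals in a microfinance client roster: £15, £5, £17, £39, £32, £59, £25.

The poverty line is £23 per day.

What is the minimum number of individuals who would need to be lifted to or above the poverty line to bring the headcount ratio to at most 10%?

3

3 of the 7 individuals are poor, so H = 3/7 = 0.429.
A headcount ratio of at most 10% allows at most ⌊0.10 × 7⌋ = 0 poor individuals.
So at least 3 − 0 = 3 must be lifted.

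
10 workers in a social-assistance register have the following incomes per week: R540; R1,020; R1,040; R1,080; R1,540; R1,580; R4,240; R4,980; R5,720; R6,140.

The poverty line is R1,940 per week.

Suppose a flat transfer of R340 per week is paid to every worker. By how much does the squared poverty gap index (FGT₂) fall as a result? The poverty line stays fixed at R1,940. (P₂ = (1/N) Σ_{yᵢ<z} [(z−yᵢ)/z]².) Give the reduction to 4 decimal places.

Before: below the line — R540, R1,020, R1,040, R1,080, R1,540, R1,580; squared poverty gap index (FGT₂) = 0.123435.
After the R340 transfer: below the line — R880, R1,360, R1,380, R1,420, R1,880, R1,920; squared poverty gap index (FGT₂) = 0.054416.
Reduction = 0.123435 − 0.054416 = 0.0690.

0.0690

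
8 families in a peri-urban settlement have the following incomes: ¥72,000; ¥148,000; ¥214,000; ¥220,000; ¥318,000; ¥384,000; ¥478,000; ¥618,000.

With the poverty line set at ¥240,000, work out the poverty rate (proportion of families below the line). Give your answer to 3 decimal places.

0.500

4 of the 8 families have income below ¥240,000.
H = 4/8 = 0.500.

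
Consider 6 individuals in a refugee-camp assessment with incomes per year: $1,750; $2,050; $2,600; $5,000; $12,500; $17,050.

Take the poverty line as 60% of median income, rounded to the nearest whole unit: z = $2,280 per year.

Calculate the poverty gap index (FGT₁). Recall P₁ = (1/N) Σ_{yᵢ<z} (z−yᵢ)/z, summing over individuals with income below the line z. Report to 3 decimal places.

Below z: $1,750, $2,050 (q = 2 of N = 6).
Relative gaps: (2280−1750)/2280 = 0.2325; (2280−2050)/2280 = 0.1009.
Σ = 0.333333. Dividing by the full population N = 6 gives P₁ = 0.056.

0.056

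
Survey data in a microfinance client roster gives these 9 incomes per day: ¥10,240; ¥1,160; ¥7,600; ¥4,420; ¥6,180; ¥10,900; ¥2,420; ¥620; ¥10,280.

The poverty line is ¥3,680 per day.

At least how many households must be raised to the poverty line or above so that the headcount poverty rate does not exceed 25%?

1

Currently q = 3 of N = 9 are below the line (H = 0.333).
A headcount ratio of at most 25% allows at most ⌊0.25 × 9⌋ = 2 poor households.
So at least 3 − 2 = 1 must be lifted.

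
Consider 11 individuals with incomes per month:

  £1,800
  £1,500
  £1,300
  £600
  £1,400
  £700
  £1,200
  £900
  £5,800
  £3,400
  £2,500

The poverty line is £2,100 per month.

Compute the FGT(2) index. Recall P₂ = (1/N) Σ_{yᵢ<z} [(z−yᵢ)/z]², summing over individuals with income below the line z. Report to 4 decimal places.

0.1657

Poor units: £600, £700, £900, £1,200, £1,300, £1,400, £1,500, £1,800 (q = 8 of N = 11).
Relative gaps: (2100−600)/2100 = 0.7143; (2100−700)/2100 = 0.6667; (2100−900)/2100 = 0.5714; (2100−1200)/2100 = 0.4286; (2100−1300)/2100 = 0.3810; (2100−1400)/2100 = 0.3333; (2100−1500)/2100 = 0.2857; (2100−1800)/2100 = 0.1429.
Squared: 0.5102; 0.4444; 0.3265; 0.1837; 0.1451; 0.1111; 0.0816; 0.0204.
Sum = 1.823129; P₂ = 1.823129 / 11 = 0.1657.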